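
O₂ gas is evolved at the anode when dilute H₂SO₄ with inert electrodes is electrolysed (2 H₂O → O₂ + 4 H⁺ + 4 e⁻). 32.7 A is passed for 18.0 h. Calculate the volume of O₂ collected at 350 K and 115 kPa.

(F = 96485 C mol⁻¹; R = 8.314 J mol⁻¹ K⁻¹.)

Q = I·t = 32.70 A × 64800 s = 2119000 C.
n(e⁻) = Q/F = 2119000 / 96485 = 21.96 mol.
4 electrons are transferred per O₂ molecule, so n(O₂) = 21.96 / 4 = 5.490 mol.
V = nRT/P = (5.490 × 8.314 × 350) / (115 × 10³ Pa) = 0.139 m³ = 139 L.

139 L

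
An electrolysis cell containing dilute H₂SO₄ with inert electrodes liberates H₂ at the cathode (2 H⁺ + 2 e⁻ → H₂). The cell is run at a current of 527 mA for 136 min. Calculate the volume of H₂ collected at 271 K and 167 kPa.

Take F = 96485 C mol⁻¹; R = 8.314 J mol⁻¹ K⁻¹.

Q = I·t = 0.5270 A × 8160.0 s = 4300 C.
n(e⁻) = Q/F = 4300 / 96485 = 0.04457 mol.
2 electrons are transferred per H₂ molecule, so n(H₂) = 0.04457 / 2 = 0.02228 mol.
V = nRT/P = (0.02228 × 8.314 × 271) / (167 × 10³ Pa) = 3.01 × 10⁻⁴ m³ = 0.301 L.

0.301 L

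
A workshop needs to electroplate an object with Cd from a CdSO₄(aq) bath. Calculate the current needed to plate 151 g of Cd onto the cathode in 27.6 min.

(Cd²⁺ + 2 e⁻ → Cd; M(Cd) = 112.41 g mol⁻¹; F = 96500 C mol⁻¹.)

157 A

n(Cd) = 151 / 112.41 = 1.343 mol.
n(e⁻) = 2 × 1.343 = 2.687 mol.
Q = n(e⁻)·F = 2.687 × 96500 = 259300 C.
I = Q/t = 259300 / 1656.0 s = 157 A.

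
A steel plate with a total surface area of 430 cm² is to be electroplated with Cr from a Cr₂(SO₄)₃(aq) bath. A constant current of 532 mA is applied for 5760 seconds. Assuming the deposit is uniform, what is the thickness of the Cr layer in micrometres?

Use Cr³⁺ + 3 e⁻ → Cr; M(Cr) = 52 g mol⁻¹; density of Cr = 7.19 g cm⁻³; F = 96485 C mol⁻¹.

1.78 μm

Q = I·t = 0.5320 × 5760.0 = 3064 C; n(e⁻) = 0.03176 mol.
n(Cr) = n(e⁻)/3 = 0.01059 mol, so m = 0.01059 × 52 = 0.5505 g.
Volume = m/ρ = 0.5505 / 7.19 = 0.07656 cm³.
Thickness = V/A = 0.07656 / 430 = 1.78 × 10⁻⁴ cm = 1.78 μm.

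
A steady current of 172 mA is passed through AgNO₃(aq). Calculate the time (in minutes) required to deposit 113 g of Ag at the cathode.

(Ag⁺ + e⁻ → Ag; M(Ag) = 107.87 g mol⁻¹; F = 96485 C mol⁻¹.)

9790 min

n(Ag) = m/M = 113 / 107.87 = 1.048 mol.
Each Ag atom requires 1 electron, so n(e⁻) = 1 × 1.048 = 1.048 mol.
Q = n(e⁻)·F = 1.048 × 96485 = 101100 C.
t = Q/I = 101100 / 0.1720 A = 587600 s = 9790 min.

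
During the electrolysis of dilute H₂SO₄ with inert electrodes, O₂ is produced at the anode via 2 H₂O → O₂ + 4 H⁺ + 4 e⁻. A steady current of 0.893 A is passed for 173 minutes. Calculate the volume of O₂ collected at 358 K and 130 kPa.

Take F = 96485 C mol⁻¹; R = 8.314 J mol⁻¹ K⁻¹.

Q = I·t = 0.8930 A × 10380 s = 9269 C.
n(e⁻) = Q/F = 9269 / 96485 = 0.09607 mol.
4 electrons are transferred per O₂ molecule, so n(O₂) = 0.09607 / 4 = 0.02402 mol.
V = nRT/P = (0.02402 × 8.314 × 358) / (130 × 10³ Pa) = 5.50 × 10⁻⁴ m³ = 0.550 L.

0.550 L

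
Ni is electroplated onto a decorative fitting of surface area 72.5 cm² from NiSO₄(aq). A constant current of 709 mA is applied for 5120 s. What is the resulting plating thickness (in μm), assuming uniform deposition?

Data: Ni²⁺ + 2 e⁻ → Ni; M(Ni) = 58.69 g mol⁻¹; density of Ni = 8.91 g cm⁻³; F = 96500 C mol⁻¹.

17.1 μm

Q = I·t = 0.7090 × 5120.0 = 3630 C; n(e⁻) = 0.03762 mol.
n(Ni) = n(e⁻)/2 = 0.01881 mol, so m = 0.01881 × 58.69 = 1.104 g.
Volume = m/ρ = 1.104 / 8.91 = 0.1239 cm³.
Thickness = V/A = 0.1239 / 72.5 = 0.00171 cm = 17.1 μm.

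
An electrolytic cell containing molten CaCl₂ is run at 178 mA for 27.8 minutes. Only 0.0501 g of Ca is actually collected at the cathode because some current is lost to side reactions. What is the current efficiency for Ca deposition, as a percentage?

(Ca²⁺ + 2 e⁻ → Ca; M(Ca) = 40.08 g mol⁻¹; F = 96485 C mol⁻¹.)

Q = I·t = 0.1780 × 1668.0 = 296.9 C; n(e⁻) = 296.9/96485 = 0.003077 mol.
Theoretical n(Ca) = n(e⁻)/2 = 0.001539 mol, i.e. m_theo = 0.001539 × 40.08 = 0.06167 g.
Efficiency = m_actual / m_theo = 0.0501 / 0.06167 = 81.2 %.

81.2 %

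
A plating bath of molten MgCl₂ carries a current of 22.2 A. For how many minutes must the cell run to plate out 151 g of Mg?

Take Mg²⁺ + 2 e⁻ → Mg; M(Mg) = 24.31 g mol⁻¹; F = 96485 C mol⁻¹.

n(Mg) = m/M = 151 / 24.31 = 6.211 mol.
Each Mg atom requires 2 electrons, so n(e⁻) = 2 × 6.211 = 12.42 mol.
Q = n(e⁻)·F = 12.42 × 96485 = 1199000 C.
t = Q/I = 1199000 / 22.20 A = 53990 s = 900 min.

900 min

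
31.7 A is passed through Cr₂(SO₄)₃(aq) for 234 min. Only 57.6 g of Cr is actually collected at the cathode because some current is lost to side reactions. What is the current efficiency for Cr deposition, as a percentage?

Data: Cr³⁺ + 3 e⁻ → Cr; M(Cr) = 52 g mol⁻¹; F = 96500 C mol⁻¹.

72.1 %

Q = I·t = 31.70 × 14040 = 445100 C; n(e⁻) = 445100/96500 = 4.612 mol.
Theoretical n(Cr) = n(e⁻)/3 = 1.537 mol, i.e. m_theo = 1.537 × 52 = 79.94 g.
Efficiency = m_actual / m_theo = 57.6 / 79.94 = 72.1 %.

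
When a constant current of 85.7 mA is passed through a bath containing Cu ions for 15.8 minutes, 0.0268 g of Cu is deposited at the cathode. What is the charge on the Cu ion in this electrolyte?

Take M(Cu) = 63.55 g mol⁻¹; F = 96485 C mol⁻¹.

+2

Q = I·t = 0.08570 A × 948.00 s = 81.24 C, so n(e⁻) = 81.24/96485 = 0.0008420 mol.
n(Cu) deposited = 0.0268 / 63.55 = 0.0004217 mol.
Electrons per atom = n(e⁻)/n(Cu) = 0.0008420 / 0.0004217 = 2.00 ≈ 2, so the ion is Cu²⁺.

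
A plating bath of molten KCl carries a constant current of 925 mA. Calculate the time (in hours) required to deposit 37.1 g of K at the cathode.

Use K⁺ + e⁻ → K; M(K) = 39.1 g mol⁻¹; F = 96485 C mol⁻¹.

n(K) = m/M = 37.1 / 39.1 = 0.9488 mol.
Each K atom requires 1 electron, so n(e⁻) = 1 × 0.9488 = 0.9488 mol.
Q = n(e⁻)·F = 0.9488 × 96485 = 91550 C.
t = Q/I = 91550 / 0.9250 A = 98970 s = 27.5 h.

27.5 h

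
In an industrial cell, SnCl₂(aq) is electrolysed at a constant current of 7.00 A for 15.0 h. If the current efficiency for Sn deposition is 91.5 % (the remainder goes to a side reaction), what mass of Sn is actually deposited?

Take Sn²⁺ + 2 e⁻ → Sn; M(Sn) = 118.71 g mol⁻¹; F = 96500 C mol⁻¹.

213 g

Q = I·t = 7.000 × 54000 = 378000 C.
n(e⁻) = 378000/96500 = 3.917 mol; theoretically n(Sn) = 3.917/2 = 1.959 mol, m_theo = 232.5 g.
At 91.5 % efficiency, m_actual = 0.915 × 232.5 = 213 g.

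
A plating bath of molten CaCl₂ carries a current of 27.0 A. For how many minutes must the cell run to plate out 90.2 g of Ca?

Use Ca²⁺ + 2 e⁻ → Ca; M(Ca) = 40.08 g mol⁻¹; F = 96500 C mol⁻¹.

268 min

n(Ca) = m/M = 90.2 / 40.08 = 2.250 mol.
Each Ca atom requires 2 electrons, so n(e⁻) = 2 × 2.250 = 4.501 mol.
Q = n(e⁻)·F = 4.501 × 96500 = 434300 C.
t = Q/I = 434300 / 27.00 A = 16090 s = 268 min.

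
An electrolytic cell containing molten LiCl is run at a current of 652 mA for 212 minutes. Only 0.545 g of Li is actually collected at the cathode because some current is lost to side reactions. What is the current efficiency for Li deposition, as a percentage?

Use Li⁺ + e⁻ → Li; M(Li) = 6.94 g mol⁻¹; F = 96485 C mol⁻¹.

Q = I·t = 0.6520 × 12720 = 8293 C; n(e⁻) = 8293/96485 = 0.08596 mol.
Theoretical n(Li) = n(e⁻)/1 = 0.08596 mol, i.e. m_theo = 0.08596 × 6.94 = 0.5965 g.
Efficiency = m_actual / m_theo = 0.545 / 0.5965 = 91.4 %.

91.4 %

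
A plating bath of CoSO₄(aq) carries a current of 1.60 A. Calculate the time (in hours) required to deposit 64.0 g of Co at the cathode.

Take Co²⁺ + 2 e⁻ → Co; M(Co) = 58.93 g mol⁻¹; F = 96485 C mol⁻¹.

n(Co) = m/M = 64.0 / 58.93 = 1.086 mol.
Each Co atom requires 2 electrons, so n(e⁻) = 2 × 1.086 = 2.172 mol.
Q = n(e⁻)·F = 2.172 × 96485 = 209600 C.
t = Q/I = 209600 / 1.600 A = 131000 s = 36.4 h.

36.4 h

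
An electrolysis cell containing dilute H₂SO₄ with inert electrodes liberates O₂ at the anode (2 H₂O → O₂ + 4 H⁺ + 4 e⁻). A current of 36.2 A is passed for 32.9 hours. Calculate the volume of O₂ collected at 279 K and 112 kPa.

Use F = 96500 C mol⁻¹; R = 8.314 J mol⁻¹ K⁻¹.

230 L

Q = I·t = 36.20 A × 118440 s = 4288000 C.
n(e⁻) = Q/F = 4288000 / 96500 = 44.43 mol.
4 electrons are transferred per O₂ molecule, so n(O₂) = 44.43 / 4 = 11.11 mol.
V = nRT/P = (11.11 × 8.314 × 279) / (112 × 10³ Pa) = 0.230 m³ = 230 L.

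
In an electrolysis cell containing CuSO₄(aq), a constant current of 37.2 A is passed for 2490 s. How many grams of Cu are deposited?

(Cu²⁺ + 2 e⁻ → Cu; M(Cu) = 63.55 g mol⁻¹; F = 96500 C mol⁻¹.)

30.5 g

Q = I·t = 37.20 A × 2490.0 s = 92630 C.
n(e⁻) = Q/F = 92630 / 96500 = 0.9599 mol.
Cu²⁺ + 2 e⁻ → Cu, so n(Cu) = n(e⁻)/2 = 0.4799 mol.
m = n·M = 0.4799 × 63.55 = 30.5 g.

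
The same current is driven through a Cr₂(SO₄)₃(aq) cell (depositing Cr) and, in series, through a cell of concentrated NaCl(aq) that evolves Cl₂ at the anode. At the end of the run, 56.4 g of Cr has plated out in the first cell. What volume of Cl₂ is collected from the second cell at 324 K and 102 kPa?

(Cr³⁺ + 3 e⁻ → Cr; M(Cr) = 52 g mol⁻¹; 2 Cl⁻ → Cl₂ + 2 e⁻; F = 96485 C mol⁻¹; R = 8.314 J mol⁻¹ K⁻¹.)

43.0 L

n(Cr) = 56.4 / 52 = 1.085 mol, so n(e⁻) = 3 × 1.085 = 3.254 mol.
The cells are in series, so the same 3.254 mol of electrons passes through the second cell.
2 Cl⁻ → Cl₂ + 2 e⁻ — 2 mol e⁻ per mol Cl₂, so n(Cl₂) = 3.254/2 = 1.627 mol.
V = nRT/P = (1.627 × 8.314 × 324) / (102 × 10³) = 0.0430 m³ = 43.0 L.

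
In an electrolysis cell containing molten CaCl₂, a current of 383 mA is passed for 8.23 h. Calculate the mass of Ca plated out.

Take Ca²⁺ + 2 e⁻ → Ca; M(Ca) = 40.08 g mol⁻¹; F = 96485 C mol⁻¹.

Q = I·t = 0.3830 A × 29628 s = 11350 C.
n(e⁻) = Q/F = 11350 / 96485 = 0.1176 mol.
Ca²⁺ + 2 e⁻ → Ca, so n(Ca) = n(e⁻)/2 = 0.05880 mol.
m = n·M = 0.05880 × 40.08 = 2.36 g.

2.36 g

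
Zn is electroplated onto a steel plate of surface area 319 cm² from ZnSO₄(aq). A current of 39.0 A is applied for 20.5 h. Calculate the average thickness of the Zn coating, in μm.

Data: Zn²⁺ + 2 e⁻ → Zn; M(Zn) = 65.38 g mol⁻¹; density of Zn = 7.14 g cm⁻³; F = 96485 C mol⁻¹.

Q = I·t = 39.00 × 73800 = 2878000 C; n(e⁻) = 29.83 mol.
n(Zn) = n(e⁻)/2 = 14.92 mol, so m = 14.92 × 65.38 = 975.2 g.
Volume = m/ρ = 975.2 / 7.14 = 136.6 cm³.
Thickness = V/A = 136.6 / 319 = 0.428 cm = 4280 μm.

4280 μm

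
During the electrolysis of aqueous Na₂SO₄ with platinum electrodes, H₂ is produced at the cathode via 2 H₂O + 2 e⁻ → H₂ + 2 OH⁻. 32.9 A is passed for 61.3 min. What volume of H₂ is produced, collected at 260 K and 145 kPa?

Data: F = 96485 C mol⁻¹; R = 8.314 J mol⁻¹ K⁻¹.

9.35 L

Q = I·t = 32.90 A × 3678.0 s = 121000 C.
n(e⁻) = Q/F = 121000 / 96485 = 1.254 mol.
2 electrons are transferred per H₂ molecule, so n(H₂) = 1.254 / 2 = 0.6271 mol.
V = nRT/P = (0.6271 × 8.314 × 260) / (145 × 10³ Pa) = 0.00935 m³ = 9.35 L.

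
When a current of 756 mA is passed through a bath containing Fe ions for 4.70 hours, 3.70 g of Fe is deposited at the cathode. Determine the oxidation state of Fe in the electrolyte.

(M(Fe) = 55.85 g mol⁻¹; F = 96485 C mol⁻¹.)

Q = I·t = 0.7560 A × 16920 s = 12790 C, so n(e⁻) = 12790/96485 = 0.1326 mol.
n(Fe) deposited = 3.70 / 55.85 = 0.06625 mol.
Electrons per atom = n(e⁻)/n(Fe) = 0.1326 / 0.06625 = 2.00 ≈ 2, so the ion is Fe²⁺.

+2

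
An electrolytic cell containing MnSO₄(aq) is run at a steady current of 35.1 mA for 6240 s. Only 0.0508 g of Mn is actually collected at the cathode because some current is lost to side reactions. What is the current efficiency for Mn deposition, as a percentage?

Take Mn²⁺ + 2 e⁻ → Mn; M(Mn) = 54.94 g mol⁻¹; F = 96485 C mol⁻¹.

81.5 %

Q = I·t = 0.03510 × 6240.0 = 219.0 C; n(e⁻) = 219.0/96485 = 0.002270 mol.
Theoretical n(Mn) = n(e⁻)/2 = 0.001135 mol, i.e. m_theo = 0.001135 × 54.94 = 0.06236 g.
Efficiency = m_actual / m_theo = 0.0508 / 0.06236 = 81.5 %.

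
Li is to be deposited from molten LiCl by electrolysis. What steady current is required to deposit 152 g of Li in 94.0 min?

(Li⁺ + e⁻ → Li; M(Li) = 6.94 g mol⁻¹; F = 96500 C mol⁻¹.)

n(Li) = 152 / 6.94 = 21.90 mol.
n(e⁻) = 1 × 21.90 = 21.90 mol.
Q = n(e⁻)·F = 21.90 × 96500 = 2114000 C.
I = Q/t = 2114000 / 5640.0 s = 375 A.

375 A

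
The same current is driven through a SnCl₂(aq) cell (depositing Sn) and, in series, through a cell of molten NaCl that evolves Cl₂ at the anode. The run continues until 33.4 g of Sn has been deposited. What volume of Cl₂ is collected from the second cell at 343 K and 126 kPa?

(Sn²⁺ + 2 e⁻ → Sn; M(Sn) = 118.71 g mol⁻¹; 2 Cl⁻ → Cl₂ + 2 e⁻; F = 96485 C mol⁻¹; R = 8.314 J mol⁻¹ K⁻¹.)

6.37 L

n(Sn) = 33.4 / 118.71 = 0.2814 mol, so n(e⁻) = 2 × 0.2814 = 0.5627 mol.
The cells are in series, so the same 0.5627 mol of electrons passes through the second cell.
2 Cl⁻ → Cl₂ + 2 e⁻ — 2 mol e⁻ per mol Cl₂, so n(Cl₂) = 0.5627/2 = 0.2814 mol.
V = nRT/P = (0.2814 × 8.314 × 343) / (126 × 10³) = 0.00637 m³ = 6.37 L.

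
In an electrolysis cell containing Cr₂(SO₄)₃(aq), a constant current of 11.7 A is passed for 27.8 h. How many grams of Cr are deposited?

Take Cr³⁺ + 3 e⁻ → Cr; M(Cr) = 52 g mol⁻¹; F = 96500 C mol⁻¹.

210 g

Q = I·t = 11.70 A × 100080 s = 1171000 C.
n(e⁻) = Q/F = 1171000 / 96500 = 12.13 mol.
Cr³⁺ + 3 e⁻ → Cr, so n(Cr) = n(e⁻)/3 = 4.045 mol.
m = n·M = 4.045 × 52 = 210 g.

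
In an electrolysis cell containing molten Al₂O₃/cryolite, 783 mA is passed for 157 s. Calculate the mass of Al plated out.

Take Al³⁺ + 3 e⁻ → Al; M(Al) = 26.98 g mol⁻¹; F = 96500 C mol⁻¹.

Q = I·t = 0.7830 A × 157.00 s = 122.9 C.
n(e⁻) = Q/F = 122.9 / 96500 = 0.001274 mol.
Al³⁺ + 3 e⁻ → Al, so n(Al) = n(e⁻)/3 = 0.0004246 mol.
m = n·M = 0.0004246 × 26.98 = 0.0115 g.

0.0115 g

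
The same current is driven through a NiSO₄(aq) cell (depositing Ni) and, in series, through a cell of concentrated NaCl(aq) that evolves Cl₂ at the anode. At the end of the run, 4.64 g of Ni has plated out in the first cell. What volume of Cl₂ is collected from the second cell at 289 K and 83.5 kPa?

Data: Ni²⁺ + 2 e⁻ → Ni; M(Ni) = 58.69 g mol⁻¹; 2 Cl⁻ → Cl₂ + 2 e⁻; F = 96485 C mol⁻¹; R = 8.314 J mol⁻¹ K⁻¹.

2.27 L

n(Ni) = 4.64 / 58.69 = 0.07906 mol, so n(e⁻) = 2 × 0.07906 = 0.1581 mol.
The cells are in series, so the same 0.1581 mol of electrons passes through the second cell.
2 Cl⁻ → Cl₂ + 2 e⁻ — 2 mol e⁻ per mol Cl₂, so n(Cl₂) = 0.1581/2 = 0.07906 mol.
V = nRT/P = (0.07906 × 8.314 × 289) / (83.5 × 10³) = 0.00227 m³ = 2.27 L.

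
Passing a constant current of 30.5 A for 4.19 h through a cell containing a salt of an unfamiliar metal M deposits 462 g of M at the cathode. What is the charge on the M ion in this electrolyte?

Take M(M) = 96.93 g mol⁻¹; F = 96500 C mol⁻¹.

+1

Q = I·t = 30.50 A × 15084 s = 460100 C, so n(e⁻) = 460100/96500 = 4.767 mol.
n(M) deposited = 462 / 96.93 = 4.766 mol.
Electrons per atom = n(e⁻)/n(M) = 4.767 / 4.766 = 1.00 ≈ 1, so the ion is M⁺.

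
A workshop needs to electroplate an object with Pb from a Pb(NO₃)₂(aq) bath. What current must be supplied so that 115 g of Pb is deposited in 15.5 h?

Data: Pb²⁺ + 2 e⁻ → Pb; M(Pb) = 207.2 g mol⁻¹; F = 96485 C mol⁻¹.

1.92 A

n(Pb) = 115 / 207.2 = 0.5550 mol.
n(e⁻) = 2 × 0.5550 = 1.110 mol.
Q = n(e⁻)·F = 1.110 × 96485 = 107100 C.
I = Q/t = 107100 / 55800 s = 1.92 A.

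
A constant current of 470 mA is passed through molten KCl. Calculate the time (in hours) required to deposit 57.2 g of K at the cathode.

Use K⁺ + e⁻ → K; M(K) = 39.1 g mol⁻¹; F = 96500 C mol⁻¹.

n(K) = m/M = 57.2 / 39.1 = 1.463 mol.
Each K atom requires 1 electron, so n(e⁻) = 1 × 1.463 = 1.463 mol.
Q = n(e⁻)·F = 1.463 × 96500 = 141200 C.
t = Q/I = 141200 / 0.4700 A = 300400 s = 83.4 h.

83.4 h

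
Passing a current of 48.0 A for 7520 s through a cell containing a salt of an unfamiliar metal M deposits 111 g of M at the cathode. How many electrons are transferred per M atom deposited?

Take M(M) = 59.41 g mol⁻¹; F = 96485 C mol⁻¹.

Q = I·t = 48.00 A × 7520.0 s = 361000 C, so n(e⁻) = 361000/96485 = 3.741 mol.
n(M) deposited = 111 / 59.41 = 1.868 mol.
Electrons per atom = n(e⁻)/n(M) = 3.741 / 1.868 = 2.00 ≈ 2, so the ion is M²⁺.

2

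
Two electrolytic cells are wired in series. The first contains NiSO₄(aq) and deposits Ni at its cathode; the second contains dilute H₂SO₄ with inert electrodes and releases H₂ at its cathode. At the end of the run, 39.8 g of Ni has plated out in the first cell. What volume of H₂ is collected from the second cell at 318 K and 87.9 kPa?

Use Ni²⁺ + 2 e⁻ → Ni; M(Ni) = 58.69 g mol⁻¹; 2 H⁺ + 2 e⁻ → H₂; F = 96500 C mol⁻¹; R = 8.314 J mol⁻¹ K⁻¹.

n(Ni) = 39.8 / 58.69 = 0.6781 mol, so n(e⁻) = 2 × 0.6781 = 1.356 mol.
The cells are in series, so the same 1.356 mol of electrons passes through the second cell.
2 H⁺ + 2 e⁻ → H₂ — 2 mol e⁻ per mol H₂, so n(H₂) = 1.356/2 = 0.6781 mol.
V = nRT/P = (0.6781 × 8.314 × 318) / (87.9 × 10³) = 0.0204 m³ = 20.4 L.

20.4 L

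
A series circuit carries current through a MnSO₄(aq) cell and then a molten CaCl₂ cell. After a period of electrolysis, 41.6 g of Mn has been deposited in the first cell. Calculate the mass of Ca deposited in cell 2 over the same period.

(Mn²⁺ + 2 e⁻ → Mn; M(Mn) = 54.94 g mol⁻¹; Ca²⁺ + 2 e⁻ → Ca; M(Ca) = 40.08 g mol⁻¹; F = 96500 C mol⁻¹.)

30.3 g

n(Mn) = 41.6 / 54.94 = 0.7572 mol.
Since Mn²⁺ + 2 e⁻ → Mn, n(e⁻) passed = 2 × 0.7572 = 1.514 mol.
Cells in series carry the same charge, so the same 1.514 mol of electrons passes through cell 2.
Ca²⁺ + 2 e⁻ → Ca, so n(Ca) = 1.514 / 2 = 0.7572 mol.
m(Ca) = 0.7572 × 40.08 = 30.3 g.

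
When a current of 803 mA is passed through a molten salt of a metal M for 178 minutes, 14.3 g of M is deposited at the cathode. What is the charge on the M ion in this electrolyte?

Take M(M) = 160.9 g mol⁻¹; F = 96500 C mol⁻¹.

Q = I·t = 0.8030 A × 10680 s = 8576 C, so n(e⁻) = 8576/96500 = 0.08887 mol.
n(M) deposited = 14.3 / 160.9 = 0.08888 mol.
Electrons per atom = n(e⁻)/n(M) = 0.08887 / 0.08888 = 1.00 ≈ 1, so the ion is M⁺.

+1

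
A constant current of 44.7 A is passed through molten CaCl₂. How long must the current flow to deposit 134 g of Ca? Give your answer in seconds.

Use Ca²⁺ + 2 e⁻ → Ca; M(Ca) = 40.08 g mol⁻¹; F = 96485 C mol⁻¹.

n(Ca) = m/M = 134 / 40.08 = 3.343 mol.
Each Ca atom requires 2 electrons, so n(e⁻) = 2 × 3.343 = 6.687 mol.
Q = n(e⁻)·F = 6.687 × 96485 = 645200 C.
t = Q/I = 645200 / 44.70 A = 14430 s.

14400 s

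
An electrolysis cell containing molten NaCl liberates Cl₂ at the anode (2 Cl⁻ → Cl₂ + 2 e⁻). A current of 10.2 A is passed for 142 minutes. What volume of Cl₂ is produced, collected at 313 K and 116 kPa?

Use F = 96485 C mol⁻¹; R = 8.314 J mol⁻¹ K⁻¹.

10.1 L

Q = I·t = 10.20 A × 8520.0 s = 86900 C.
n(e⁻) = Q/F = 86900 / 96485 = 0.9007 mol.
2 electrons are transferred per Cl₂ molecule, so n(Cl₂) = 0.9007 / 2 = 0.4503 mol.
V = nRT/P = (0.4503 × 8.314 × 313) / (116 × 10³ Pa) = 0.0101 m³ = 10.1 L.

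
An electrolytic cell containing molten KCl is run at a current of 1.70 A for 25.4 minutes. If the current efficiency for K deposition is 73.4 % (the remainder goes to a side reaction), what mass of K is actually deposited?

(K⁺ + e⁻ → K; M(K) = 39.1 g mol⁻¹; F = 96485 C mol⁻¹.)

Q = I·t = 1.700 × 1524.0 = 2591 C.
n(e⁻) = 2591/96485 = 0.02685 mol; theoretically n(K) = 0.02685/1 = 0.02685 mol, m_theo = 1.050 g.
At 73.4 % efficiency, m_actual = 0.734 × 1.050 = 0.771 g.

0.771 g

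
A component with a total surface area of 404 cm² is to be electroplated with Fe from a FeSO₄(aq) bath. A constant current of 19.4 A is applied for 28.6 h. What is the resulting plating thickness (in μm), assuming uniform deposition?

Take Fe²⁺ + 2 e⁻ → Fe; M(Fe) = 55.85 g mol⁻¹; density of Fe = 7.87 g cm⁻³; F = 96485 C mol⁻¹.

Q = I·t = 19.40 × 102960 = 1997000 C; n(e⁻) = 20.70 mol.
n(Fe) = n(e⁻)/2 = 10.35 mol, so m = 10.35 × 55.85 = 578.1 g.
Volume = m/ρ = 578.1 / 7.87 = 73.46 cm³.
Thickness = V/A = 73.46 / 404 = 0.182 cm = 1820 μm.

1820 μm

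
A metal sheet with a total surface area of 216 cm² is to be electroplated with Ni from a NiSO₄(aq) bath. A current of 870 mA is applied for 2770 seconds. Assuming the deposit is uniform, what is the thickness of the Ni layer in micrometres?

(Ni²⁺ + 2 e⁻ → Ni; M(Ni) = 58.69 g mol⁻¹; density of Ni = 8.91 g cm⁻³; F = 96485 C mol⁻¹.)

3.81 μm

Q = I·t = 0.8700 × 2770.0 = 2410 C; n(e⁻) = 0.02498 mol.
n(Ni) = n(e⁻)/2 = 0.01249 mol, so m = 0.01249 × 58.69 = 0.7329 g.
Volume = m/ρ = 0.7329 / 8.91 = 0.08226 cm³.
Thickness = V/A = 0.08226 / 216 = 3.81 × 10⁻⁴ cm = 3.81 μm.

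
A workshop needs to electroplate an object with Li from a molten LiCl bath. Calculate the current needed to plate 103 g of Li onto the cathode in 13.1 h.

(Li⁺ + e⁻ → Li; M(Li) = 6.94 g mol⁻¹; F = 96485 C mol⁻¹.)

30.4 A

n(Li) = 103 / 6.94 = 14.84 mol.
n(e⁻) = 1 × 14.84 = 14.84 mol.
Q = n(e⁻)·F = 14.84 × 96485 = 1432000 C.
I = Q/t = 1432000 / 47160 s = 30.4 A.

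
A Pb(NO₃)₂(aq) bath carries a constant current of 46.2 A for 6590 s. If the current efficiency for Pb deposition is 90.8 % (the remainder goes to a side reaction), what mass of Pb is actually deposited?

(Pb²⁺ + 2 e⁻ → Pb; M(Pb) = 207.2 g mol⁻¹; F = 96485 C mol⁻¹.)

Q = I·t = 46.20 × 6590.0 = 304500 C.
n(e⁻) = 304500/96485 = 3.155 mol; theoretically n(Pb) = 3.155/2 = 1.578 mol, m_theo = 326.9 g.
At 90.8 % efficiency, m_actual = 0.908 × 326.9 = 297 g.

297 g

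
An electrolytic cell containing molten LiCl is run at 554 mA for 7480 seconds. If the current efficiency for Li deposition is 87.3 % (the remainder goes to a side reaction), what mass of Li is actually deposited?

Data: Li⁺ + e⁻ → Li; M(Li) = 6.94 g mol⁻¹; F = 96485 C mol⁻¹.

Q = I·t = 0.5540 × 7480.0 = 4144 C.
n(e⁻) = 4144/96485 = 0.04295 mol; theoretically n(Li) = 0.04295/1 = 0.04295 mol, m_theo = 0.2981 g.
At 87.3 % efficiency, m_actual = 0.873 × 0.2981 = 0.260 g.

0.260 g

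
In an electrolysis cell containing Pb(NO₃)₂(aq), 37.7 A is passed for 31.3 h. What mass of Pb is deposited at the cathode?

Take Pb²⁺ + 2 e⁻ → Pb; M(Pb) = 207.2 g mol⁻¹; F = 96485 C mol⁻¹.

Q = I·t = 37.70 A × 112680 s = 4248000 C.
n(e⁻) = Q/F = 4248000 / 96485 = 44.03 mol.
Pb²⁺ + 2 e⁻ → Pb, so n(Pb) = n(e⁻)/2 = 22.01 mol.
m = n·M = 22.01 × 207.2 = 4560 g.

4560 g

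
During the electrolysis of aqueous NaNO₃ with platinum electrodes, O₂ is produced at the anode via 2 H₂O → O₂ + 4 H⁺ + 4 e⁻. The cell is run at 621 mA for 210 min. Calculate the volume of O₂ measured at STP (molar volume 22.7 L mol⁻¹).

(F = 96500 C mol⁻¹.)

Q = I·t = 0.6210 A × 12600 s = 7825 C.
n(e⁻) = Q/F = 7825 / 96500 = 0.08108 mol.
4 electrons are transferred per O₂ molecule, so n(O₂) = 0.08108 / 4 = 0.02027 mol.
V = n × V_m = 0.02027 × 22.7 = 0.460 L.

0.460 L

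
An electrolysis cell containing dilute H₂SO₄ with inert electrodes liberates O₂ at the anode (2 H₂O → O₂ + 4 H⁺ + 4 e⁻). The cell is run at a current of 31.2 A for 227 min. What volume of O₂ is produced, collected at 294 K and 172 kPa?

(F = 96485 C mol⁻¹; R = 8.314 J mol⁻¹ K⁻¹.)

Q = I·t = 31.20 A × 13620 s = 424900 C.
n(e⁻) = Q/F = 424900 / 96485 = 4.404 mol.
4 electrons are transferred per O₂ molecule, so n(O₂) = 4.404 / 4 = 1.101 mol.
V = nRT/P = (1.101 × 8.314 × 294) / (172 × 10³ Pa) = 0.0156 m³ = 15.6 L.

15.6 L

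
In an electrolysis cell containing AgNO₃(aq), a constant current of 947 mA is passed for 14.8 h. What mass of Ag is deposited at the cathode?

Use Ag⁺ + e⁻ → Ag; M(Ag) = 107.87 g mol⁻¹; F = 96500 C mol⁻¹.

56.4 g

Q = I·t = 0.9470 A × 53280 s = 50460 C.
n(e⁻) = Q/F = 50460 / 96500 = 0.5229 mol.
Ag⁺ + e⁻ → Ag, so n(Ag) = n(e⁻)/1 = 0.5229 mol.
m = n·M = 0.5229 × 107.87 = 56.4 g.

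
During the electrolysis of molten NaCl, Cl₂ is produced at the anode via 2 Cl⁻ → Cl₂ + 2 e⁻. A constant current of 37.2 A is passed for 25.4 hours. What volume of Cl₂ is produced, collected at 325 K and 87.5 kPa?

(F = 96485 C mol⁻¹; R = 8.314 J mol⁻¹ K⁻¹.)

Q = I·t = 37.20 A × 91440 s = 3402000 C.
n(e⁻) = Q/F = 3402000 / 96485 = 35.25 mol.
2 electrons are transferred per Cl₂ molecule, so n(Cl₂) = 35.25 / 2 = 17.63 mol.
V = nRT/P = (17.63 × 8.314 × 325) / (87.5 × 10³ Pa) = 0.544 m³ = 544 L.

544 L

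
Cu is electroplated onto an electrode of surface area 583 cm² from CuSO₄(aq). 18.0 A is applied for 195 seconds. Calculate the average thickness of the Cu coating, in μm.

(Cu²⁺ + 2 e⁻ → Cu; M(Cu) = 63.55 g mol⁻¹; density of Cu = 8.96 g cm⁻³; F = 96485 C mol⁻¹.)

Q = I·t = 18.00 × 195.00 = 3510 C; n(e⁻) = 0.03638 mol.
n(Cu) = n(e⁻)/2 = 0.01819 mol, so m = 0.01819 × 63.55 = 1.156 g.
Volume = m/ρ = 1.156 / 8.96 = 0.1290 cm³.
Thickness = V/A = 0.1290 / 583 = 2.21 × 10⁻⁴ cm = 2.21 μm.

2.21 μm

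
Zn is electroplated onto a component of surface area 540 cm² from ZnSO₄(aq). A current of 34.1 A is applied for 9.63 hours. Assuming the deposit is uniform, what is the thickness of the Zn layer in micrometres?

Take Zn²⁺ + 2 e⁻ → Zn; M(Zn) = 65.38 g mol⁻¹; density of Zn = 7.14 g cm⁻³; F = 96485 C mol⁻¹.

1040 μm

Q = I·t = 34.10 × 34668 = 1182000 C; n(e⁻) = 12.25 mol.
n(Zn) = n(e⁻)/2 = 6.126 mol, so m = 6.126 × 65.38 = 400.5 g.
Volume = m/ρ = 400.5 / 7.14 = 56.10 cm³.
Thickness = V/A = 56.10 / 540 = 0.104 cm = 1040 μm.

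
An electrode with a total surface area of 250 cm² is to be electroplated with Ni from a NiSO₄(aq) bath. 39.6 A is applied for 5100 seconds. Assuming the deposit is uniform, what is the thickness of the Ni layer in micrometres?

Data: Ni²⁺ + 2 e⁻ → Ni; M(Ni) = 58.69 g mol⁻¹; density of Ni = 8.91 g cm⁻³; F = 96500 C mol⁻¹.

Q = I·t = 39.60 × 5100.0 = 202000 C; n(e⁻) = 2.093 mol.
n(Ni) = n(e⁻)/2 = 1.046 mol, so m = 1.046 × 58.69 = 61.41 g.
Volume = m/ρ = 61.41 / 8.91 = 6.893 cm³.
Thickness = V/A = 6.893 / 250 = 0.0276 cm = 276 μm.

276 μm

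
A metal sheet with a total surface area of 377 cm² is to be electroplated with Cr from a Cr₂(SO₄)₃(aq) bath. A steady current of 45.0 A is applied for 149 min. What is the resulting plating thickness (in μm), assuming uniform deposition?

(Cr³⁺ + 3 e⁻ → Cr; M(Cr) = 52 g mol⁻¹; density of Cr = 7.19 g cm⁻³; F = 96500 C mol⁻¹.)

267 μm

Q = I·t = 45.00 × 8940.0 = 402300 C; n(e⁻) = 4.169 mol.
n(Cr) = n(e⁻)/3 = 1.390 mol, so m = 1.390 × 52 = 72.26 g.
Volume = m/ρ = 72.26 / 7.19 = 10.05 cm³.
Thickness = V/A = 10.05 / 377 = 0.0267 cm = 267 μm.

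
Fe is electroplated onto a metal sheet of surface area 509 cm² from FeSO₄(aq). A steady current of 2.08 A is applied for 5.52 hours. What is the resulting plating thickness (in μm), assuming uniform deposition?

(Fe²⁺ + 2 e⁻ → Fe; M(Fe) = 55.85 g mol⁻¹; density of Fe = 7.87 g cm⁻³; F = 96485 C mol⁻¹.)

Q = I·t = 2.080 × 19872 = 41330 C; n(e⁻) = 0.4284 mol.
n(Fe) = n(e⁻)/2 = 0.2142 mol, so m = 0.2142 × 55.85 = 11.96 g.
Volume = m/ρ = 11.96 / 7.87 = 1.520 cm³.
Thickness = V/A = 1.520 / 509 = 0.00299 cm = 29.9 μm.

29.9 μm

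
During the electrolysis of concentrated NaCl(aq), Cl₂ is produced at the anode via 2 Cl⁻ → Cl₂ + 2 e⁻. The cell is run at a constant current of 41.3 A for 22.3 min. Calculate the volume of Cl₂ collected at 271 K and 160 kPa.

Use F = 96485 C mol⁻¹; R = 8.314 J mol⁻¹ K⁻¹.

Q = I·t = 41.30 A × 1338.0 s = 55260 C.
n(e⁻) = Q/F = 55260 / 96485 = 0.5727 mol.
2 electrons are transferred per Cl₂ molecule, so n(Cl₂) = 0.5727 / 2 = 0.2864 mol.
V = nRT/P = (0.2864 × 8.314 × 271) / (160 × 10³ Pa) = 0.00403 m³ = 4.03 L.

4.03 L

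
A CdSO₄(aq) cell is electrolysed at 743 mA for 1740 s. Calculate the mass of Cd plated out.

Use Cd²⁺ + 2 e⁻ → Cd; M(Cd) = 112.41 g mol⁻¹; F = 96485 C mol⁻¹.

Q = I·t = 0.7430 A × 1740.0 s = 1293 C.
n(e⁻) = Q/F = 1293 / 96485 = 0.01340 mol.
Cd²⁺ + 2 e⁻ → Cd, so n(Cd) = n(e⁻)/2 = 0.006700 mol.
m = n·M = 0.006700 × 112.41 = 0.753 g.

0.753 g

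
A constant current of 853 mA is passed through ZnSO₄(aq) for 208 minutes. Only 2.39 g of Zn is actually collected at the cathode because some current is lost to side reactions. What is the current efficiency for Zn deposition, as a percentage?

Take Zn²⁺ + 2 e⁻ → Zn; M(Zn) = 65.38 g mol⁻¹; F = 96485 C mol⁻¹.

Q = I·t = 0.8530 × 12480 = 10650 C; n(e⁻) = 10650/96485 = 0.1103 mol.
Theoretical n(Zn) = n(e⁻)/2 = 0.05517 mol, i.e. m_theo = 0.05517 × 65.38 = 3.607 g.
Efficiency = m_actual / m_theo = 2.39 / 3.607 = 66.3 %.

66.3 %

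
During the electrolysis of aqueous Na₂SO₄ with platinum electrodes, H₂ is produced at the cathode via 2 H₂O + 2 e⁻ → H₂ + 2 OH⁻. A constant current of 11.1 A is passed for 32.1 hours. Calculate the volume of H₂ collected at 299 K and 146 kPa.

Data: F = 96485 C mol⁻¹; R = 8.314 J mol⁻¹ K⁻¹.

113 L

Q = I·t = 11.10 A × 115560 s = 1283000 C.
n(e⁻) = Q/F = 1283000 / 96485 = 13.29 mol.
2 electrons are transferred per H₂ molecule, so n(H₂) = 13.29 / 2 = 6.647 mol.
V = nRT/P = (6.647 × 8.314 × 299) / (146 × 10³ Pa) = 0.113 m³ = 113 L.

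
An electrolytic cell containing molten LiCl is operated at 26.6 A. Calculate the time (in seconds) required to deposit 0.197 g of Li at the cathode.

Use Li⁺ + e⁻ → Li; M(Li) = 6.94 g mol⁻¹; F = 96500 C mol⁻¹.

103 s

n(Li) = m/M = 0.197 / 6.94 = 0.02839 mol.
Each Li atom requires 1 electron, so n(e⁻) = 1 × 0.02839 = 0.02839 mol.
Q = n(e⁻)·F = 0.02839 × 96500 = 2739 C.
t = Q/I = 2739 / 26.60 A = 103.0 s.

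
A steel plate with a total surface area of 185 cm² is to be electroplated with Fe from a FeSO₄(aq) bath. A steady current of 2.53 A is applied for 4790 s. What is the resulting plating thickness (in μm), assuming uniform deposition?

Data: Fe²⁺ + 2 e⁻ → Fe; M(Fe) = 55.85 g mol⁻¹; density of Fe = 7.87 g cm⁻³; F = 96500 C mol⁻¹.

24.1 μm

Q = I·t = 2.530 × 4790.0 = 12120 C; n(e⁻) = 0.1256 mol.
n(Fe) = n(e⁻)/2 = 0.06279 mol, so m = 0.06279 × 55.85 = 3.507 g.
Volume = m/ρ = 3.507 / 7.87 = 0.4456 cm³.
Thickness = V/A = 0.4456 / 185 = 0.00241 cm = 24.1 μm.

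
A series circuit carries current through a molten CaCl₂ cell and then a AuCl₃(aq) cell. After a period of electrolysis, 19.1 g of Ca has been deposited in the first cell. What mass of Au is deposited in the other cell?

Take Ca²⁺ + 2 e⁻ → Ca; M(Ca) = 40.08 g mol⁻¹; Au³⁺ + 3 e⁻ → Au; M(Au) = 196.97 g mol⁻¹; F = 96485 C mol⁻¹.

62.6 g

n(Ca) = 19.1 / 40.08 = 0.4765 mol.
Since Ca²⁺ + 2 e⁻ → Ca, n(e⁻) passed = 2 × 0.4765 = 0.9531 mol.
Cells in series carry the same charge, so the same 0.9531 mol of electrons passes through cell 2.
Au³⁺ + 3 e⁻ → Au, so n(Au) = 0.9531 / 3 = 0.3177 mol.
m(Au) = 0.3177 × 196.97 = 62.6 g.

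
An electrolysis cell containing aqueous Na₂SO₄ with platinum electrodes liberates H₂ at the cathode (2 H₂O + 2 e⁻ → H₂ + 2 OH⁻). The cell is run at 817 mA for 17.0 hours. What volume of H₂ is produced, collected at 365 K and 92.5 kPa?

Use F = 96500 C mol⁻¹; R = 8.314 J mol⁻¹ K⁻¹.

8.50 L

Q = I·t = 0.8170 A × 61200 s = 50000 C.
n(e⁻) = Q/F = 50000 / 96500 = 0.5181 mol.
2 electrons are transferred per H₂ molecule, so n(H₂) = 0.5181 / 2 = 0.2591 mol.
V = nRT/P = (0.2591 × 8.314 × 365) / (92.5 × 10³ Pa) = 0.00850 m³ = 8.50 L.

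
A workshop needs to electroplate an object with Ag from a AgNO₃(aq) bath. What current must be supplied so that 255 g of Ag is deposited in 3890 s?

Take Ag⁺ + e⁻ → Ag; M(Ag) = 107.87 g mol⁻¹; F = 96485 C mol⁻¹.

n(Ag) = 255 / 107.87 = 2.364 mol.
n(e⁻) = 1 × 2.364 = 2.364 mol.
Q = n(e⁻)·F = 2.364 × 96485 = 228100 C.
I = Q/t = 228100 / 3890.0 s = 58.6 A.

58.6 A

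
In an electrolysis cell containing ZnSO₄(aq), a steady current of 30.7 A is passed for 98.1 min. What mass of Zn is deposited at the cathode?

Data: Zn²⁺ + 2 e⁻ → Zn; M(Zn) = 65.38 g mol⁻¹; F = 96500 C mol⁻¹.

61.2 g

Q = I·t = 30.70 A × 5886.0 s = 180700 C.
n(e⁻) = Q/F = 180700 / 96500 = 1.873 mol.
Zn²⁺ + 2 e⁻ → Zn, so n(Zn) = n(e⁻)/2 = 0.9363 mol.
m = n·M = 0.9363 × 65.38 = 61.2 g.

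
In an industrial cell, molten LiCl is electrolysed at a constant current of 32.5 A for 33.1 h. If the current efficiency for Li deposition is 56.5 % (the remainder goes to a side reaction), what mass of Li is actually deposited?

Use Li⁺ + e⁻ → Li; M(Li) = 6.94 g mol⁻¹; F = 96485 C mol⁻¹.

157 g

Q = I·t = 32.50 × 119160 = 3873000 C.
n(e⁻) = 3873000/96485 = 40.14 mol; theoretically n(Li) = 40.14/1 = 40.14 mol, m_theo = 278.6 g.
At 56.5 % efficiency, m_actual = 0.565 × 278.6 = 157 g.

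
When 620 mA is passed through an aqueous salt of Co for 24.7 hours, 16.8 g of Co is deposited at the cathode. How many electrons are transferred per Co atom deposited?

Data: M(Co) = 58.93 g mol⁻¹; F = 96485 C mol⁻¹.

2

Q = I·t = 0.6200 A × 88920 s = 55130 C, so n(e⁻) = 55130/96485 = 0.5714 mol.
n(Co) deposited = 16.8 / 58.93 = 0.2851 mol.
Electrons per atom = n(e⁻)/n(Co) = 0.5714 / 0.2851 = 2.00 ≈ 2, so the ion is Co²⁺.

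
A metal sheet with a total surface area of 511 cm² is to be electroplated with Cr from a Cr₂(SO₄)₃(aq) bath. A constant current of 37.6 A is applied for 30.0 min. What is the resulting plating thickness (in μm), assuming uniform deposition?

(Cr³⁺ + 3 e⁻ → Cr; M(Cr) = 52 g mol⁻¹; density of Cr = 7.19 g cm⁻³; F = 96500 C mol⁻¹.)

33.1 μm

Q = I·t = 37.60 × 1800.0 = 67680 C; n(e⁻) = 0.7013 mol.
n(Cr) = n(e⁻)/3 = 0.2338 mol, so m = 0.2338 × 52 = 12.16 g.
Volume = m/ρ = 12.16 / 7.19 = 1.691 cm³.
Thickness = V/A = 1.691 / 511 = 0.00331 cm = 33.1 μm.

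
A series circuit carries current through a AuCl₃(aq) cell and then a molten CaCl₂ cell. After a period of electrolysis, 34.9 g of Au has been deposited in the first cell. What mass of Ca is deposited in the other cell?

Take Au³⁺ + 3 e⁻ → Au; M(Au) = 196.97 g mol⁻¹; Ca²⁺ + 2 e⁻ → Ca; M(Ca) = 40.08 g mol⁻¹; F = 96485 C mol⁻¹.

n(Au) = 34.9 / 196.97 = 0.1772 mol.
Since Au³⁺ + 3 e⁻ → Au, n(e⁻) passed = 3 × 0.1772 = 0.5316 mol.
Cells in series carry the same charge, so the same 0.5316 mol of electrons passes through cell 2.
Ca²⁺ + 2 e⁻ → Ca, so n(Ca) = 0.5316 / 2 = 0.2658 mol.
m(Ca) = 0.2658 × 40.08 = 10.7 g.

10.7 g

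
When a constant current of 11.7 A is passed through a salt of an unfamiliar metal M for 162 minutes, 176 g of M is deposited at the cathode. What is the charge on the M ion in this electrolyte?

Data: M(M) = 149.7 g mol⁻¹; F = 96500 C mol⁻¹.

Q = I·t = 11.70 A × 9720.0 s = 113700 C, so n(e⁻) = 113700/96500 = 1.178 mol.
n(M) deposited = 176 / 149.7 = 1.176 mol.
Electrons per atom = n(e⁻)/n(M) = 1.178 / 1.176 = 1.00 ≈ 1, so the ion is M⁺.

+1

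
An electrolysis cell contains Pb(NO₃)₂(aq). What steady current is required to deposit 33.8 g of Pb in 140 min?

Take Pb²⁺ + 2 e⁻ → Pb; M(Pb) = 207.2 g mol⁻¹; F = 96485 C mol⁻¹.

n(Pb) = 33.8 / 207.2 = 0.1631 mol.
n(e⁻) = 2 × 0.1631 = 0.3263 mol.
Q = n(e⁻)·F = 0.3263 × 96485 = 31480 C.
I = Q/t = 31480 / 8400.0 s = 3.75 A.

3.75 A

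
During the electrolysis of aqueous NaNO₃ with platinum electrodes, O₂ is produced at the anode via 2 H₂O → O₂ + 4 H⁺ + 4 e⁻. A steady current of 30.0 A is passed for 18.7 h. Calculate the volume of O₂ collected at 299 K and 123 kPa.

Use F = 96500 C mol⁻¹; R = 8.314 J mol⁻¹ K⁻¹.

Q = I·t = 30.00 A × 67320 s = 2020000 C.
n(e⁻) = Q/F = 2020000 / 96500 = 20.93 mol.
4 electrons are transferred per O₂ molecule, so n(O₂) = 20.93 / 4 = 5.232 mol.
V = nRT/P = (5.232 × 8.314 × 299) / (123 × 10³ Pa) = 0.106 m³ = 106 L.

106 L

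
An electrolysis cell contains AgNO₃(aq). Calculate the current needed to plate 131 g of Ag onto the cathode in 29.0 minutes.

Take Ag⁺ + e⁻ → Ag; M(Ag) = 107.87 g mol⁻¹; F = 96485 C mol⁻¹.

67.3 A

n(Ag) = 131 / 107.87 = 1.214 mol.
n(e⁻) = 1 × 1.214 = 1.214 mol.
Q = n(e⁻)·F = 1.214 × 96485 = 117200 C.
I = Q/t = 117200 / 1740.0 s = 67.3 A.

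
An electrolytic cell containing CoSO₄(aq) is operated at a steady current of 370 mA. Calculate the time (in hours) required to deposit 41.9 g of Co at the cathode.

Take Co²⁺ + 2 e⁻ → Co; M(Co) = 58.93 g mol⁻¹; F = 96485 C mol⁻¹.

103 h

n(Co) = m/M = 41.9 / 58.93 = 0.7110 mol.
Each Co atom requires 2 electrons, so n(e⁻) = 2 × 0.7110 = 1.422 mol.
Q = n(e⁻)·F = 1.422 × 96485 = 137200 C.
t = Q/I = 137200 / 0.3700 A = 370800 s = 103 h.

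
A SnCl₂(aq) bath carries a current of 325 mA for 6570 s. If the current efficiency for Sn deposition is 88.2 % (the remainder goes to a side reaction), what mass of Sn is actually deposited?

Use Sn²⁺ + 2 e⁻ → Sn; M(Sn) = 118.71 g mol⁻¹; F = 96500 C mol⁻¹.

Q = I·t = 0.3250 × 6570.0 = 2135 C.
n(e⁻) = 2135/96500 = 0.02213 mol; theoretically n(Sn) = 0.02213/2 = 0.01106 mol, m_theo = 1.313 g.
At 88.2 % efficiency, m_actual = 0.882 × 1.313 = 1.16 g.

1.16 g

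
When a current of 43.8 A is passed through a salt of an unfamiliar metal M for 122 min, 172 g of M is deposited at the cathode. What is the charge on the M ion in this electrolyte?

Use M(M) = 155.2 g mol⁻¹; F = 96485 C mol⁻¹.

Q = I·t = 43.80 A × 7320.0 s = 320600 C, so n(e⁻) = 320600/96485 = 3.323 mol.
n(M) deposited = 172 / 155.2 = 1.108 mol.
Electrons per atom = n(e⁻)/n(M) = 3.323 / 1.108 = 3.00 ≈ 3, so the ion is M³⁺.

+3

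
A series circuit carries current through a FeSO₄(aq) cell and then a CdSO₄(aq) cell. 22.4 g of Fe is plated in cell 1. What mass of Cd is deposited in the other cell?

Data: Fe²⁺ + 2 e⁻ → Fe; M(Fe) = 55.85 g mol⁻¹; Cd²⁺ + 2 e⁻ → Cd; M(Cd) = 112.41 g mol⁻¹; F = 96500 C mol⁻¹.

n(Fe) = 22.4 / 55.85 = 0.4011 mol.
Since Fe²⁺ + 2 e⁻ → Fe, n(e⁻) passed = 2 × 0.4011 = 0.8021 mol.
Cells in series carry the same charge, so the same 0.8021 mol of electrons passes through cell 2.
Cd²⁺ + 2 e⁻ → Cd, so n(Cd) = 0.8021 / 2 = 0.4011 mol.
m(Cd) = 0.4011 × 112.41 = 45.1 g.

45.1 g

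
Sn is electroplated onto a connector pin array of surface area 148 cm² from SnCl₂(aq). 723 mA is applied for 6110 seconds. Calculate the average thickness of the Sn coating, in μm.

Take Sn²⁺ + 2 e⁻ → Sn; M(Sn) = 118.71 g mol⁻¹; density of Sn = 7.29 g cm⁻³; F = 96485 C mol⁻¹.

25.2 μm

Q = I·t = 0.7230 × 6110.0 = 4418 C; n(e⁻) = 0.04578 mol.
n(Sn) = n(e⁻)/2 = 0.02289 mol, so m = 0.02289 × 118.71 = 2.718 g.
Volume = m/ρ = 2.718 / 7.29 = 0.3728 cm³.
Thickness = V/A = 0.3728 / 148 = 0.00252 cm = 25.2 μm.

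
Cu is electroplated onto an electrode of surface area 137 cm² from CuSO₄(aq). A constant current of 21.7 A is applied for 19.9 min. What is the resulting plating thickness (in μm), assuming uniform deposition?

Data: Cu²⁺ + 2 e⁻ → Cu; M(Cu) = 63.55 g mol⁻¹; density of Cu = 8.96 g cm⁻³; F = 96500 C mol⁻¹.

Q = I·t = 21.70 × 1194.0 = 25910 C; n(e⁻) = 0.2685 mol.
n(Cu) = n(e⁻)/2 = 0.1342 mol, so m = 0.1342 × 63.55 = 8.531 g.
Volume = m/ρ = 8.531 / 8.96 = 0.9522 cm³.
Thickness = V/A = 0.9522 / 137 = 0.00695 cm = 69.5 μm.

69.5 μm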